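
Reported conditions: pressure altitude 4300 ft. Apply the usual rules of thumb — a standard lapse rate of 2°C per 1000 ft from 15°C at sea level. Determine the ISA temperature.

ISA temperature = 15 − 2 × (4300/1000) = 15 − 8.6 = 6.4°C.

6.4°C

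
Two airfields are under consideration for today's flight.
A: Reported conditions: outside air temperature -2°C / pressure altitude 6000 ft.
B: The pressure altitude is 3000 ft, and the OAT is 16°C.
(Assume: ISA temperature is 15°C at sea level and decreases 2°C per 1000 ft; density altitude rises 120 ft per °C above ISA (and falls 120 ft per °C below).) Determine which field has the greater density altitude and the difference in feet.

A: ISA temp = 3°C, deviation -5°C, DA = 6000 + 120 × (-5) = 5400 ft.
B: ISA temp = 9°C, deviation +7°C, DA = 3000 + 120 × 7 = 3840 ft.
A is higher by 5400 − 3840 = 1560 ft.

A by 1560 ft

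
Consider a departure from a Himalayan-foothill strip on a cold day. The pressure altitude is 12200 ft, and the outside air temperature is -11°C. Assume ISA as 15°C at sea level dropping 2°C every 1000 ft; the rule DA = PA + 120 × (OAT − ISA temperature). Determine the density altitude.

ISA temperature at 12200 ft = 15 − 2 × (12200/1000) = -9.4°C.
ISA deviation = -11 − (-9.4) = -1.6°C.
Density altitude = 12200 + 120 × (-1.6) = 12200 + (-192) = 12008 ft.

12008 ft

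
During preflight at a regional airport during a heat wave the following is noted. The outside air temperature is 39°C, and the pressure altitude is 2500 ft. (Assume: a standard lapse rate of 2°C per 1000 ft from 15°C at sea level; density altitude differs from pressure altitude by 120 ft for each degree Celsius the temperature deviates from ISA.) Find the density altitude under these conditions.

5980 ft

ISA temperature at 2500 ft = 15 − 2 × (2500/1000) = 10°C.
ISA deviation = 39 − 10 = +29°C.
Density altitude = 2500 + 120 × (29) = 2500 + (+3480) = 5980 ft.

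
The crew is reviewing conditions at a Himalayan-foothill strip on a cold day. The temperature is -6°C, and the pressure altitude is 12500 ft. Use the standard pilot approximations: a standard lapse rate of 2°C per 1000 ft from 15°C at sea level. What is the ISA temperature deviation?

ISA+4°C

ISA temperature at 12500 ft = 15 − 2 × (12500/1000) = -10°C.
Deviation = OAT − ISA = -6 − (-10) = +4°C.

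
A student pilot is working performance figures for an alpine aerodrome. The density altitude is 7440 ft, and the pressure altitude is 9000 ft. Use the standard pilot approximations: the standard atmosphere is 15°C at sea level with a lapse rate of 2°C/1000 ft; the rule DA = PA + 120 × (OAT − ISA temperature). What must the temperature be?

-16°C

Density altitude − pressure altitude = 7440 − 9000 = -1560 ft.
At 120 ft/°C that is an ISA deviation of -1560/120 = -13°C.
ISA temperature at 9000 ft = 15 − 2 × (9000/1000) = -3°C.
OAT = ISA + deviation = -3 + (-13) = -16°C.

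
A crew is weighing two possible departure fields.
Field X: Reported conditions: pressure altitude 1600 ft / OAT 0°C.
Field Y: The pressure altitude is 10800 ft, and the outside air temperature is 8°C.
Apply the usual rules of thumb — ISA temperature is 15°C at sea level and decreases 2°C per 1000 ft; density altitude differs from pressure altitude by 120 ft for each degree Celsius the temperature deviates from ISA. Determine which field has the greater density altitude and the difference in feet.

Field Y by 12368 ft

Field X: ISA temp = 11.8°C, deviation -11.8°C, DA = 1600 + 120 × (-11.8) = 184 ft.
Field Y: ISA temp = -6.6°C, deviation +14.6°C, DA = 10800 + 120 × 14.6 = 12552 ft.
Field Y is higher by 12552 − 184 = 12368 ft.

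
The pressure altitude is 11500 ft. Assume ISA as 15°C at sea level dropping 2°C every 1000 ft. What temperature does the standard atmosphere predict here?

ISA temperature = 15 − 2 × (11500/1000) = 15 − 23 = -8°C.

-8°C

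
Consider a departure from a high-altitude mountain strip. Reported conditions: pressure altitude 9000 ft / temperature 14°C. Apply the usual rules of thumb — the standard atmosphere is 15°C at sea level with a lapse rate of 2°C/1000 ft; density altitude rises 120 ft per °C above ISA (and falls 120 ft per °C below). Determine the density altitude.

ISA temperature at 9000 ft = 15 − 2 × (9000/1000) = -3°C.
ISA deviation = 14 − (-3) = +17°C.
Density altitude = 9000 + 120 × (17) = 9000 + (+2040) = 11040 ft.

11040 ft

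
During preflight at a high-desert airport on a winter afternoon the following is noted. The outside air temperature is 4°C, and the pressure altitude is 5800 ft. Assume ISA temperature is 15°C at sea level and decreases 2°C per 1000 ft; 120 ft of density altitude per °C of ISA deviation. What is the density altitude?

ISA temperature at 5800 ft = 15 − 2 × (5800/1000) = 3.4°C.
ISA deviation = 4 − 3.4 = +0.6°C.
Density altitude = 5800 + 120 × (0.6) = 5800 + (+72) = 5872 ft.

5872 ft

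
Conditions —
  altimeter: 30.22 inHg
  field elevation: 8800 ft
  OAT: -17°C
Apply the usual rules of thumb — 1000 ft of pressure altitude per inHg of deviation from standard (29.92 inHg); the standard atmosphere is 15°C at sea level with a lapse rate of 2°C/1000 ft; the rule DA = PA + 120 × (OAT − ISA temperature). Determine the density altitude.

Pressure altitude = 8800 + (29.92 − 30.22) × 1000 = 8800 + (-300) = 8500 ft.
ISA temperature at 8500 ft = 15 − 2 × (8500/1000) = -2°C.
ISA deviation = -17 − (-2) = -15°C.
Density altitude = 8500 + 120 × (-15) = 6700 ft.

6700 ft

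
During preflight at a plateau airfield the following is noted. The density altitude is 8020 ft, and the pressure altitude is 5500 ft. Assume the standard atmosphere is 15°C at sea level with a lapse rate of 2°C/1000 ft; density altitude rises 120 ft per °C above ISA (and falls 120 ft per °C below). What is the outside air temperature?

Density altitude − pressure altitude = 8020 − 5500 = +2520 ft.
At 120 ft/°C that is an ISA deviation of 2520/120 = +21°C.
ISA temperature at 5500 ft = 15 − 2 × (5500/1000) = 4°C.
OAT = ISA + deviation = 4 + (+21) = 25°C.

25°C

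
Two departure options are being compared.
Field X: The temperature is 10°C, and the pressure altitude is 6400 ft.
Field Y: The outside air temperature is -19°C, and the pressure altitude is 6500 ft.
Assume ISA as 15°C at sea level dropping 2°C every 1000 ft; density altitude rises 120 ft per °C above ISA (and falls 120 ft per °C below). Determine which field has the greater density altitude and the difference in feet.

Field X by 3356 ft

Field X: ISA temp = 2.2°C, deviation +7.8°C, DA = 6400 + 120 × 7.8 = 7336 ft.
Field Y: ISA temp = 2°C, deviation -21°C, DA = 6500 + 120 × (-21) = 3980 ft.
Field X is higher by 7336 − 3980 = 3356 ft.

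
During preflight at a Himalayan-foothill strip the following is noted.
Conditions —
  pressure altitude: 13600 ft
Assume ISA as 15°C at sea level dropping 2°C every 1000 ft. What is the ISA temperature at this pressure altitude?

ISA temperature = 15 − 2 × (13600/1000) = 15 − 27.2 = -12.2°C.

-12.2°C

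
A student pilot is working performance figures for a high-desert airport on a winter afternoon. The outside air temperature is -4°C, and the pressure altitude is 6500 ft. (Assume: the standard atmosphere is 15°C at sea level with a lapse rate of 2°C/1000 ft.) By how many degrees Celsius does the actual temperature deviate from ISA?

ISA-6°C

ISA temperature at 6500 ft = 15 − 2 × (6500/1000) = 2°C.
Deviation = OAT − ISA = -4 − 2 = -6°C.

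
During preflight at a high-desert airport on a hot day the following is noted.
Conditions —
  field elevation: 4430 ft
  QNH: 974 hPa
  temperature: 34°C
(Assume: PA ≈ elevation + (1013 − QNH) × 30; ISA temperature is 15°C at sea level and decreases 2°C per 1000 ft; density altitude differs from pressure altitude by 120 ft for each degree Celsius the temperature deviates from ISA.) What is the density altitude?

9224 ft

Pressure altitude = 4430 + (1013 − 974) × 30 = 4430 + (+1170) = 5600 ft.
ISA temperature at 5600 ft = 15 − 2 × (5600/1000) = 3.8°C.
ISA deviation = 34 − 3.8 = +30.2°C.
Density altitude = 5600 + 120 × (30.2) = 9224 ft.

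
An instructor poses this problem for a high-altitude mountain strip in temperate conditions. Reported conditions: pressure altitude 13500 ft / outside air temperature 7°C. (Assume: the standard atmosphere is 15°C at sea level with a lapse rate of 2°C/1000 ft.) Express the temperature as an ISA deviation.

ISA temperature at 13500 ft = 15 − 2 × (13500/1000) = -12°C.
Deviation = OAT − ISA = 7 − (-12) = +19°C.

ISA+19°C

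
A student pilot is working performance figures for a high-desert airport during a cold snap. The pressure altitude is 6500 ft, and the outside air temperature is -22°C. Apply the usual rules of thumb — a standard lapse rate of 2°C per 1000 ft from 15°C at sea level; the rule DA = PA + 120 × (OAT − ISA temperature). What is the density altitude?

ISA temperature at 6500 ft = 15 − 2 × (6500/1000) = 2°C.
ISA deviation = -22 − 2 = -24°C.
Density altitude = 6500 + 120 × (-24) = 6500 + (-2880) = 3620 ft.

3620 ft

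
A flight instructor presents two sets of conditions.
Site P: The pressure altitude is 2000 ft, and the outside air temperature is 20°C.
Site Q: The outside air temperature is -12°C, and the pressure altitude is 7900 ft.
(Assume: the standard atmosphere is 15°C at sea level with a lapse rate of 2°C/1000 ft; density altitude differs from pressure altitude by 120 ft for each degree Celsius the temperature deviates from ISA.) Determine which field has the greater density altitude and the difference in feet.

Site Q by 3476 ft

Site P: ISA temp = 11°C, deviation +9°C, DA = 2000 + 120 × 9 = 3080 ft.
Site Q: ISA temp = -0.8°C, deviation -11.2°C, DA = 7900 + 120 × (-11.2) = 6556 ft.
Site Q is higher by 6556 − 3080 = 3476 ft.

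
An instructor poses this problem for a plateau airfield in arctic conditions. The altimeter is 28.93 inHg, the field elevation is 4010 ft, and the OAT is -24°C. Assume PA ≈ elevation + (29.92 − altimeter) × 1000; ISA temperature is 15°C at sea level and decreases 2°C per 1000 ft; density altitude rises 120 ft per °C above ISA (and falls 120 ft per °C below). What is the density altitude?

Pressure altitude = 4010 + (29.92 − 28.93) × 1000 = 4010 + (+990) = 5000 ft.
ISA temperature at 5000 ft = 15 − 2 × (5000/1000) = 5°C.
ISA deviation = -24 − 5 = -29°C.
Density altitude = 5000 + 120 × (-29) = 1520 ft.

1520 ft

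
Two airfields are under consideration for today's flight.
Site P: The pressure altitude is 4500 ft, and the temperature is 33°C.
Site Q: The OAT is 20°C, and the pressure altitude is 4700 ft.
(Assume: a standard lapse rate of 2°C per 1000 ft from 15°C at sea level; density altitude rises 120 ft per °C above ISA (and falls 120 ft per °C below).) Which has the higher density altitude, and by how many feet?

Site P: ISA temp = 6°C, deviation +27°C, DA = 4500 + 120 × 27 = 7740 ft.
Site Q: ISA temp = 5.6°C, deviation +14.4°C, DA = 4700 + 120 × 14.4 = 6428 ft.
Site P is higher by 7740 − 6428 = 1312 ft.

Site P by 1312 ft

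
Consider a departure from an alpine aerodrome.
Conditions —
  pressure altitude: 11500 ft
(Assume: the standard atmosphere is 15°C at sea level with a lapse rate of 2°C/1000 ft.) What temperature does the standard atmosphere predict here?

ISA temperature = 15 − 2 × (11500/1000) = 15 − 23 = -8°C.

-8°C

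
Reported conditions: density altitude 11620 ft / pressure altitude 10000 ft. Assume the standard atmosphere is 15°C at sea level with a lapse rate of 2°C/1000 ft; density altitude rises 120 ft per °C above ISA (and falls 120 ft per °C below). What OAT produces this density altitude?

8.5°C

Density altitude − pressure altitude = 11620 − 10000 = +1620 ft.
At 120 ft/°C that is an ISA deviation of 1620/120 = +13.5°C.
ISA temperature at 10000 ft = 15 − 2 × (10000/1000) = -5°C.
OAT = ISA + deviation = -5 + (+13.5) = 8.5°C.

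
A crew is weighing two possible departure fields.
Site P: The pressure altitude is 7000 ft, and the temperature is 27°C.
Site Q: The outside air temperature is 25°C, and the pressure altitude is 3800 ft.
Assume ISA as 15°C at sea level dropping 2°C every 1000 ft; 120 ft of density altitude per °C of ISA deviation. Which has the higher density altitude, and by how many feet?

Site P by 4208 ft

Site P: ISA temp = 1°C, deviation +26°C, DA = 7000 + 120 × 26 = 10120 ft.
Site Q: ISA temp = 7.4°C, deviation +17.6°C, DA = 3800 + 120 × 17.6 = 5912 ft.
Site P is higher by 10120 − 5912 = 4208 ft.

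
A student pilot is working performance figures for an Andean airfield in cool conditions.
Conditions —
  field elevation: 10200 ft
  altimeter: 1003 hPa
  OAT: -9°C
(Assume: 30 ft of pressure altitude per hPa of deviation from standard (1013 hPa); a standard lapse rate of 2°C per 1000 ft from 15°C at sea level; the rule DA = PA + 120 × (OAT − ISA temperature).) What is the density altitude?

10140 ft

Pressure altitude = 10200 + (1013 − 1003) × 30 = 10200 + (+300) = 10500 ft.
ISA temperature at 10500 ft = 15 − 2 × (10500/1000) = -6°C.
ISA deviation = -9 − (-6) = -3°C.
Density altitude = 10500 + 120 × (-3) = 10140 ft.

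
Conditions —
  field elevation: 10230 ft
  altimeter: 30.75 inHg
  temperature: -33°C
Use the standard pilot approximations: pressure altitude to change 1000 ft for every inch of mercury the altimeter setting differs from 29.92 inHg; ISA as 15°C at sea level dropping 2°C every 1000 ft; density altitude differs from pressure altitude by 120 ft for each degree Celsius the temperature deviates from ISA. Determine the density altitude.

5896 ft

Pressure altitude = 10230 + (29.92 − 30.75) × 1000 = 10230 + (-830) = 9400 ft.
ISA temperature at 9400 ft = 15 − 2 × (9400/1000) = -3.8°C.
ISA deviation = -33 − (-3.8) = -29.2°C.
Density altitude = 9400 + 120 × (-29.2) = 5896 ft.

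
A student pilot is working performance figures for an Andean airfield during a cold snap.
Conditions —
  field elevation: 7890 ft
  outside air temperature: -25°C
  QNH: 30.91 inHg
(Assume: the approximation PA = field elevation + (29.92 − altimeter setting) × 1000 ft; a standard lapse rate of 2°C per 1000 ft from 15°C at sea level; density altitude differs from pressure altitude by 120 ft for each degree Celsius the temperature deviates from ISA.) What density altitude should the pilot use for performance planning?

3756 ft

Pressure altitude = 7890 + (29.92 − 30.91) × 1000 = 7890 + (-990) = 6900 ft.
ISA temperature at 6900 ft = 15 − 2 × (6900/1000) = 1.2°C.
ISA deviation = -25 − 1.2 = -26.2°C.
Density altitude = 6900 + 120 × (-26.2) = 3756 ft.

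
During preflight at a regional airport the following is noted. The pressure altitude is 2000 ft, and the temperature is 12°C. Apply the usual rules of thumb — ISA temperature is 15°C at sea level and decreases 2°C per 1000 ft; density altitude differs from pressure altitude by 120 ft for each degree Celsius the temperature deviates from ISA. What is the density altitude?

2120 ft

ISA temperature at 2000 ft = 15 − 2 × (2000/1000) = 11°C.
ISA deviation = 12 − 11 = +1°C.
Density altitude = 2000 + 120 × (1) = 2000 + (+120) = 2120 ft.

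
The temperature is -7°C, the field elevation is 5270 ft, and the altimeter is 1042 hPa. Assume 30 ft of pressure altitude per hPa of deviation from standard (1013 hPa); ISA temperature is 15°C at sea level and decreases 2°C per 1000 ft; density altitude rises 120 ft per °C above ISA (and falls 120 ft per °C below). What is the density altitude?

Pressure altitude = 5270 + (1013 − 1042) × 30 = 5270 + (-870) = 4400 ft.
ISA temperature at 4400 ft = 15 − 2 × (4400/1000) = 6.2°C.
ISA deviation = -7 − 6.2 = -13.2°C.
Density altitude = 4400 + 120 × (-13.2) = 2816 ft.

2816 ft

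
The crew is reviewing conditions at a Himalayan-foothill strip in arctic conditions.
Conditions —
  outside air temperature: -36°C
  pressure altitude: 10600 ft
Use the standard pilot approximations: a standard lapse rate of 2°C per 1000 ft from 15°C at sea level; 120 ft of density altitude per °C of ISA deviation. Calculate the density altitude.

ISA temperature at 10600 ft = 15 − 2 × (10600/1000) = -6.2°C.
ISA deviation = -36 − (-6.2) = -29.8°C.
Density altitude = 10600 + 120 × (-29.8) = 10600 + (-3576) = 7024 ft.

7024 ft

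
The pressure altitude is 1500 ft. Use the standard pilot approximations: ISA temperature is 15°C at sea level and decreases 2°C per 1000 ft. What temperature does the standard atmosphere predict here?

12°C

ISA temperature = 15 − 2 × (1500/1000) = 15 − 3 = 12°C.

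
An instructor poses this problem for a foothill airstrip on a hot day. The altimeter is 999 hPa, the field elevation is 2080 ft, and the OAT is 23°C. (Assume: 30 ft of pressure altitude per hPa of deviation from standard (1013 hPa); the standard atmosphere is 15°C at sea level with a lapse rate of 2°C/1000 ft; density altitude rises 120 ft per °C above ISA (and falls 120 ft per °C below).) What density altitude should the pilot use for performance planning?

4060 ft

Pressure altitude = 2080 + (1013 − 999) × 30 = 2080 + (+420) = 2500 ft.
ISA temperature at 2500 ft = 15 − 2 × (2500/1000) = 10°C.
ISA deviation = 23 − 10 = +13°C.
Density altitude = 2500 + 120 × (13) = 4060 ft.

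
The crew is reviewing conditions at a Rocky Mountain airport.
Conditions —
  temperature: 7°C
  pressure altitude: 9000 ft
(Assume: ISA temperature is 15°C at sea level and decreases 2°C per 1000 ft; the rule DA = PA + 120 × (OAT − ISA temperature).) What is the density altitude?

10200 ft

ISA temperature at 9000 ft = 15 − 2 × (9000/1000) = -3°C.
ISA deviation = 7 − (-3) = +10°C.
Density altitude = 9000 + 120 × (10) = 9000 + (+1200) = 10200 ft.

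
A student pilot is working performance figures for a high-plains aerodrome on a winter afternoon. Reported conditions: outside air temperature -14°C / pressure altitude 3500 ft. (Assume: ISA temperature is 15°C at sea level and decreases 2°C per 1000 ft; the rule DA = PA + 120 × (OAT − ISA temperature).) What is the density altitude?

860 ft

ISA temperature at 3500 ft = 15 − 2 × (3500/1000) = 8°C.
ISA deviation = -14 − 8 = -22°C.
Density altitude = 3500 + 120 × (-22) = 3500 + (-2640) = 860 ft.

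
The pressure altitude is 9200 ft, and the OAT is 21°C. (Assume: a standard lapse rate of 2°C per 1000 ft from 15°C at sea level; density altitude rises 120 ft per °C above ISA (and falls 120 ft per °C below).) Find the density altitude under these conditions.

12128 ft

ISA temperature at 9200 ft = 15 − 2 × (9200/1000) = -3.4°C.
ISA deviation = 21 − (-3.4) = +24.4°C.
Density altitude = 9200 + 120 × (24.4) = 9200 + (+2928) = 12128 ft.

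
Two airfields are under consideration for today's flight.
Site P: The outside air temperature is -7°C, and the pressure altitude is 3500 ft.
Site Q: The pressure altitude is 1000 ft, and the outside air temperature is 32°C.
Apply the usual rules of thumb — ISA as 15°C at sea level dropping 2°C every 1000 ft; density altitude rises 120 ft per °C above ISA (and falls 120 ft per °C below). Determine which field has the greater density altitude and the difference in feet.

Site Q by 1580 ft

Site P: ISA temp = 8°C, deviation -15°C, DA = 3500 + 120 × (-15) = 1700 ft.
Site Q: ISA temp = 13°C, deviation +19°C, DA = 1000 + 120 × 19 = 3280 ft.
Site Q is higher by 3280 − 1700 = 1580 ft.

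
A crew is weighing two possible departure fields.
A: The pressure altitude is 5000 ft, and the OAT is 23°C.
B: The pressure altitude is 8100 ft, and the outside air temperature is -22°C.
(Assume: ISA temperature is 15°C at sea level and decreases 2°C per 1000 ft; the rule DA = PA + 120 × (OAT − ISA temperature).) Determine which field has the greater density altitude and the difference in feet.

A: ISA temp = 5°C, deviation +18°C, DA = 5000 + 120 × 18 = 7160 ft.
B: ISA temp = -1.2°C, deviation -20.8°C, DA = 8100 + 120 × (-20.8) = 5604 ft.
A is higher by 7160 − 5604 = 1556 ft.

A by 1556 ft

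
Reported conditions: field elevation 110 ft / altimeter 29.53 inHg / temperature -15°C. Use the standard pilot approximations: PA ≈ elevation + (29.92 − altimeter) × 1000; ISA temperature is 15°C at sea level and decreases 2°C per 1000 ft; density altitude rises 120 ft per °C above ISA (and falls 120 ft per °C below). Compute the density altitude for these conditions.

Pressure altitude = 110 + (29.92 − 29.53) × 1000 = 110 + (+390) = 500 ft.
ISA temperature at 500 ft = 15 − 2 × (500/1000) = 14°C.
ISA deviation = -15 − 14 = -29°C.
Density altitude = 500 + 120 × (-29) = -2980 ft.

-2980 ft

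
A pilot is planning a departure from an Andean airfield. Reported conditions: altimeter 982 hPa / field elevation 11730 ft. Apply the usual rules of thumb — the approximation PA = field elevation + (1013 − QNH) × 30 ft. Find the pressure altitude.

12660 ft

Pressure correction = (1013 − 982) × 30 = +930 ft.
Pressure altitude = 11730 + (+930) = 12660 ft.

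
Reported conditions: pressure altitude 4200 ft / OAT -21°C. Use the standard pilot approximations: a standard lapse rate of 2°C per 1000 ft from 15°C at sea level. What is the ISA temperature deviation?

ISA-27.6°C

ISA temperature at 4200 ft = 15 − 2 × (4200/1000) = 6.6°C.
Deviation = OAT − ISA = -21 − 6.6 = -27.6°C.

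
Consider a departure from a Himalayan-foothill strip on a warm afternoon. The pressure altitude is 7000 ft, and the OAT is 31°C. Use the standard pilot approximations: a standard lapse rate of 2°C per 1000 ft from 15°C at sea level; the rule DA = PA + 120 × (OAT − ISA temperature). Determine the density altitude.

10600 ft

ISA temperature at 7000 ft = 15 − 2 × (7000/1000) = 1°C.
ISA deviation = 31 − 1 = +30°C.
Density altitude = 7000 + 120 × (30) = 7000 + (+3600) = 10600 ft.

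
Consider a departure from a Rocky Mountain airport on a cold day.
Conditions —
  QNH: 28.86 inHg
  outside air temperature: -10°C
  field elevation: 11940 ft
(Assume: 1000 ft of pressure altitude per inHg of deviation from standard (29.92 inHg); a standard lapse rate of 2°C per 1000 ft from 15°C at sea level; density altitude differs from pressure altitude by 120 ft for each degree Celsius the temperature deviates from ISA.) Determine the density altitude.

13120 ft

Pressure altitude = 11940 + (29.92 − 28.86) × 1000 = 11940 + (+1060) = 13000 ft.
ISA temperature at 13000 ft = 15 − 2 × (13000/1000) = -11°C.
ISA deviation = -10 − (-11) = +1°C.
Density altitude = 13000 + 120 × (1) = 13120 ft.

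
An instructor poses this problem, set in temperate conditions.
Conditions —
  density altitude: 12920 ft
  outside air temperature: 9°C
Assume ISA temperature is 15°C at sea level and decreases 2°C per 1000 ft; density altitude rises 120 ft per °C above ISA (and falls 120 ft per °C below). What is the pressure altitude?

DA = PA + 120 × (OAT − (15 − 2·PA/1000)) = PA + 120·OAT − 1800 + 0.24·PA = 1.24·PA + 120·OAT − 1800.
So 1.24·PA = 12920 − 120 × 9 + 1800 = 13640.
PA = 13640 / 1.24 = 11000 ft.

11000 ft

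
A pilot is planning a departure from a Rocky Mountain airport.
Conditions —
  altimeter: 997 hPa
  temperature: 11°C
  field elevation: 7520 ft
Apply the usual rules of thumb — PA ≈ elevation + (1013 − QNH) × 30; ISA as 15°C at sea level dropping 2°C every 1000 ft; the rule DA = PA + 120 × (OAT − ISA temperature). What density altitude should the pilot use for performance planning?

Pressure altitude = 7520 + (1013 − 997) × 30 = 7520 + (+480) = 8000 ft.
ISA temperature at 8000 ft = 15 − 2 × (8000/1000) = -1°C.
ISA deviation = 11 − (-1) = +12°C.
Density altitude = 8000 + 120 × (12) = 9440 ft.

9440 ft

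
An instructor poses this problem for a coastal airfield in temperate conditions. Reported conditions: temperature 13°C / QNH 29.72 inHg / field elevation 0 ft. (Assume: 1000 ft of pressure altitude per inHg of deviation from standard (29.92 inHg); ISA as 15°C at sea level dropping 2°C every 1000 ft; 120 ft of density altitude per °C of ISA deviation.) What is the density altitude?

Pressure altitude = 0 + (29.92 − 29.72) × 1000 = 0 + (+200) = 200 ft.
ISA temperature at 200 ft = 15 − 2 × (200/1000) = 14.6°C.
ISA deviation = 13 − 14.6 = -1.6°C.
Density altitude = 200 + 120 × (-1.6) = 8 ft.

8 ft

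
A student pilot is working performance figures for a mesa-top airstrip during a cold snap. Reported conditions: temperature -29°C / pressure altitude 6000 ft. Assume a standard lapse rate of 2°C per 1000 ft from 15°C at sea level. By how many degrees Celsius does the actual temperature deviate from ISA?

ISA temperature at 6000 ft = 15 − 2 × (6000/1000) = 3°C.
Deviation = OAT − ISA = -29 − 3 = -32°C.

ISA-32°C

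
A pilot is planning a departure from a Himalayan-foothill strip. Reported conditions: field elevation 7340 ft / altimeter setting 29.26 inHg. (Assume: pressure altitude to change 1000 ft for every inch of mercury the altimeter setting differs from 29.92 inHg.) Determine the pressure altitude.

Pressure correction = (29.92 − 29.26) × 1000 = +660 ft.
Pressure altitude = 7340 + (+660) = 8000 ft.

8000 ft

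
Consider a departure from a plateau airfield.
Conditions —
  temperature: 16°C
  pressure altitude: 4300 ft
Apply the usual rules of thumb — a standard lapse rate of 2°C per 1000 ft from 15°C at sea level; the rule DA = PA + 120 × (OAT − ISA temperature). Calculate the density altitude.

5452 ft

ISA temperature at 4300 ft = 15 − 2 × (4300/1000) = 6.4°C.
ISA deviation = 16 − 6.4 = +9.6°C.
Density altitude = 4300 + 120 × (9.6) = 4300 + (+1152) = 5452 ft.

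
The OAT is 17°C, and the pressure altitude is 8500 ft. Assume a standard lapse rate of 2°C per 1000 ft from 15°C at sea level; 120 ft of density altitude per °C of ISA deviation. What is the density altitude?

10780 ft

ISA temperature at 8500 ft = 15 − 2 × (8500/1000) = -2°C.
ISA deviation = 17 − (-2) = +19°C.
Density altitude = 8500 + 120 × (19) = 8500 + (+2280) = 10780 ft.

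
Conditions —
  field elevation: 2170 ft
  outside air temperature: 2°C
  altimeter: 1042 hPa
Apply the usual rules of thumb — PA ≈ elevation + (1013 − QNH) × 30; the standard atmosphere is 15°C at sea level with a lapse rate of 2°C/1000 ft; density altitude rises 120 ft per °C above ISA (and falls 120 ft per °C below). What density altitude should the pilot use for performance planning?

Pressure altitude = 2170 + (1013 − 1042) × 30 = 2170 + (-870) = 1300 ft.
ISA temperature at 1300 ft = 15 − 2 × (1300/1000) = 12.4°C.
ISA deviation = 2 − 12.4 = -10.4°C.
Density altitude = 1300 + 120 × (-10.4) = 52 ft.

52 ft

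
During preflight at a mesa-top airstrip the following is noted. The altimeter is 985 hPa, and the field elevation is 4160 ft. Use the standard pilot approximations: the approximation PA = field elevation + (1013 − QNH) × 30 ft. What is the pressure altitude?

Pressure correction = (1013 − 985) × 30 = +840 ft.
Pressure altitude = 4160 + (+840) = 5000 ft.

5000 ft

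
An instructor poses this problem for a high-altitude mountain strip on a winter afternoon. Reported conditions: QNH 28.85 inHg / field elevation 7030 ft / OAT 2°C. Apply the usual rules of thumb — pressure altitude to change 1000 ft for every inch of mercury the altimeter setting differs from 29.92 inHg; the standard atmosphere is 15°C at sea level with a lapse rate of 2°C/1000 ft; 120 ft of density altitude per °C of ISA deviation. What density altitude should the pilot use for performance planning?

8484 ft

Pressure altitude = 7030 + (29.92 − 28.85) × 1000 = 7030 + (+1070) = 8100 ft.
ISA temperature at 8100 ft = 15 − 2 × (8100/1000) = -1.2°C.
ISA deviation = 2 − (-1.2) = +3.2°C.
Density altitude = 8100 + 120 × (3.2) = 8484 ft.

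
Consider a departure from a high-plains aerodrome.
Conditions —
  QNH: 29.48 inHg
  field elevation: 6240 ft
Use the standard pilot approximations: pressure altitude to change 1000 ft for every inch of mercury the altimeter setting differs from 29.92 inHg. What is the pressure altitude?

Pressure correction = (29.92 − 29.48) × 1000 = +440 ft.
Pressure altitude = 6240 + (+440) = 6680 ft.

6680 ft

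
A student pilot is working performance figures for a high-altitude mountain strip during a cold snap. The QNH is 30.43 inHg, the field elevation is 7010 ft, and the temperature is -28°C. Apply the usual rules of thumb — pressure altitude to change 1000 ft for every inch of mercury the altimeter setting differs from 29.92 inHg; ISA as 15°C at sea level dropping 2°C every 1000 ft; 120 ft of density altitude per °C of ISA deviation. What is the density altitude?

2900 ft

Pressure altitude = 7010 + (29.92 − 30.43) × 1000 = 7010 + (-510) = 6500 ft.
ISA temperature at 6500 ft = 15 − 2 × (6500/1000) = 2°C.
ISA deviation = -28 − 2 = -30°C.
Density altitude = 6500 + 120 × (-30) = 2900 ft.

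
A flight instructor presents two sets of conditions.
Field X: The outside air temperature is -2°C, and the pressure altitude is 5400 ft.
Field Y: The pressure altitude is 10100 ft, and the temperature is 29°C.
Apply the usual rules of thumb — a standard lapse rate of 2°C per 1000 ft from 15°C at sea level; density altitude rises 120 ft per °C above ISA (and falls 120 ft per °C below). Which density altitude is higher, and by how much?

Field Y by 9548 ft

Field X: ISA temp = 4.2°C, deviation -6.2°C, DA = 5400 + 120 × (-6.2) = 4656 ft.
Field Y: ISA temp = -5.2°C, deviation +34.2°C, DA = 10100 + 120 × 34.2 = 14204 ft.
Field Y is higher by 14204 − 4656 = 9548 ft.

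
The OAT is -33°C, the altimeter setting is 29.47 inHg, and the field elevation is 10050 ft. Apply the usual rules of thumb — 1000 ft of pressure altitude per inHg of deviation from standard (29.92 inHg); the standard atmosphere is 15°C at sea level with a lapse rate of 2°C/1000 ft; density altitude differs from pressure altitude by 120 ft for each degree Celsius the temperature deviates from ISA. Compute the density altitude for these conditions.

Pressure altitude = 10050 + (29.92 − 29.47) × 1000 = 10050 + (+450) = 10500 ft.
ISA temperature at 10500 ft = 15 − 2 × (10500/1000) = -6°C.
ISA deviation = -33 − (-6) = -27°C.
Density altitude = 10500 + 120 × (-27) = 7260 ft.

7260 ft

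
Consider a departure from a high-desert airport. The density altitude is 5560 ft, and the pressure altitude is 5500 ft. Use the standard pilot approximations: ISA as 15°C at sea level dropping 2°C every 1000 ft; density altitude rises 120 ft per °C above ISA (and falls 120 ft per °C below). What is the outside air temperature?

Density altitude − pressure altitude = 5560 − 5500 = +60 ft.
At 120 ft/°C that is an ISA deviation of 60/120 = +0.5°C.
ISA temperature at 5500 ft = 15 − 2 × (5500/1000) = 4°C.
OAT = ISA + deviation = 4 + (+0.5) = 4.5°C.

4.5°C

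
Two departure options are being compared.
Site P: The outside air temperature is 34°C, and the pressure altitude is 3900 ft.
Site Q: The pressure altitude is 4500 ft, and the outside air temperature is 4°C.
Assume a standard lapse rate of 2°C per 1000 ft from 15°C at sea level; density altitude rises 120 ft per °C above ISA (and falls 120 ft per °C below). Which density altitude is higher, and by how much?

Site P by 2856 ft

Site P: ISA temp = 7.2°C, deviation +26.8°C, DA = 3900 + 120 × 26.8 = 7116 ft.
Site Q: ISA temp = 6°C, deviation -2°C, DA = 4500 + 120 × (-2) = 4260 ft.
Site P is higher by 7116 − 4260 = 2856 ft.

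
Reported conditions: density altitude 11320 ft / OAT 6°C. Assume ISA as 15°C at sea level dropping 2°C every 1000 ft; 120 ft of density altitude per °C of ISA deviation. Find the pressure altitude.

DA = PA + 120 × (OAT − (15 − 2·PA/1000)) = PA + 120·OAT − 1800 + 0.24·PA = 1.24·PA + 120·OAT − 1800.
So 1.24·PA = 11320 − 120 × 6 + 1800 = 12400.
PA = 12400 / 1.24 = 10000 ft.

10000 ft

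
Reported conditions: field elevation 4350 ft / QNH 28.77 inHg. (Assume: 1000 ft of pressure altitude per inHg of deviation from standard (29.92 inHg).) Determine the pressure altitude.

Pressure correction = (29.92 − 28.77) × 1000 = +1150 ft.
Pressure altitude = 4350 + (+1150) = 5500 ft.

5500 ft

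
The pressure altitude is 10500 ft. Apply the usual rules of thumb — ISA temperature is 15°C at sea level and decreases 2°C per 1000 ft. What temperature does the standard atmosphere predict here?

ISA temperature = 15 − 2 × (10500/1000) = 15 − 21 = -6°C.

-6°C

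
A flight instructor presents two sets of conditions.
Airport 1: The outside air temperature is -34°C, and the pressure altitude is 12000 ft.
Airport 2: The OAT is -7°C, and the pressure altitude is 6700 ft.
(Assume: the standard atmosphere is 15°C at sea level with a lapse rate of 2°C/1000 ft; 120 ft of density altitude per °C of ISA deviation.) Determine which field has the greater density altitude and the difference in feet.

Airport 1 by 3332 ft

Airport 1: ISA temp = -9°C, deviation -25°C, DA = 12000 + 120 × (-25) = 9000 ft.
Airport 2: ISA temp = 1.6°C, deviation -8.6°C, DA = 6700 + 120 × (-8.6) = 5668 ft.
Airport 1 is higher by 9000 − 5668 = 3332 ft.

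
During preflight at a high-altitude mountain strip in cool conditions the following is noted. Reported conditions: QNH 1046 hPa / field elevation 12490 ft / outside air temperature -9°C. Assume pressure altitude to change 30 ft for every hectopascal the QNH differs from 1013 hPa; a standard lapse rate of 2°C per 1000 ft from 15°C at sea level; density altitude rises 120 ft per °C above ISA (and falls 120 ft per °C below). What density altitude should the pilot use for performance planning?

11380 ft

Pressure altitude = 12490 + (1013 − 1046) × 30 = 12490 + (-990) = 11500 ft.
ISA temperature at 11500 ft = 15 − 2 × (11500/1000) = -8°C.
ISA deviation = -9 − (-8) = -1°C.
Density altitude = 11500 + 120 × (-1) = 11380 ft.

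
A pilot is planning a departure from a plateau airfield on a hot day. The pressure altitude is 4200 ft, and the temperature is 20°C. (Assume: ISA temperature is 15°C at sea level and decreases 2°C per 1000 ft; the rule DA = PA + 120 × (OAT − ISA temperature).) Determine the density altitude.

5808 ft

ISA temperature at 4200 ft = 15 − 2 × (4200/1000) = 6.6°C.
ISA deviation = 20 − 6.6 = +13.4°C.
Density altitude = 4200 + 120 × (13.4) = 4200 + (+1608) = 5808 ft.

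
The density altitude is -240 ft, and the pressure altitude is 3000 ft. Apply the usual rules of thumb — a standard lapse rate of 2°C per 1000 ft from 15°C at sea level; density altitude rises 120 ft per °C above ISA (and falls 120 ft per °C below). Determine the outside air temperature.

Density altitude − pressure altitude = -240 − 3000 = -3240 ft.
At 120 ft/°C that is an ISA deviation of -3240/120 = -27°C.
ISA temperature at 3000 ft = 15 − 2 × (3000/1000) = 9°C.
OAT = ISA + deviation = 9 + (-27) = -18°C.

-18°C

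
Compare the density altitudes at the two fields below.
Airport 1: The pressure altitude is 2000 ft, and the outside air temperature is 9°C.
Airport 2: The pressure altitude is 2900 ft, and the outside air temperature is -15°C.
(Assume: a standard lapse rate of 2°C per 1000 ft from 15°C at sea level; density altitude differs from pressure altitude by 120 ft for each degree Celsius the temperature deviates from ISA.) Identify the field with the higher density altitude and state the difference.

Airport 1: ISA temp = 11°C, deviation -2°C, DA = 2000 + 120 × (-2) = 1760 ft.
Airport 2: ISA temp = 9.2°C, deviation -24.2°C, DA = 2900 + 120 × (-24.2) = -4 ft.
Airport 1 is higher by 1760 − (-4) = 1764 ft.

Airport 1 by 1764 ft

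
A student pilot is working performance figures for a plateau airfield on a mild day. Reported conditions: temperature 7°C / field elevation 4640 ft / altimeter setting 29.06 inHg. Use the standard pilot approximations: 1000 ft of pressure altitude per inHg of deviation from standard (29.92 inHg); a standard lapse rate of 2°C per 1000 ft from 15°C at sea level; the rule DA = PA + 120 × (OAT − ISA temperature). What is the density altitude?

5860 ft

Pressure altitude = 4640 + (29.92 − 29.06) × 1000 = 4640 + (+860) = 5500 ft.
ISA temperature at 5500 ft = 15 − 2 × (5500/1000) = 4°C.
ISA deviation = 7 − 4 = +3°C.
Density altitude = 5500 + 120 × (3) = 5860 ft.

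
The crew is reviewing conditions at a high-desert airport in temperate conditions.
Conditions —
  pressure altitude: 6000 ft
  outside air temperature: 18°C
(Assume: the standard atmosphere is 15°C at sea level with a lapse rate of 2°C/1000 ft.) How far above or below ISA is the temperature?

ISA+15°C

ISA temperature at 6000 ft = 15 − 2 × (6000/1000) = 3°C.
Deviation = OAT − ISA = 18 − 3 = +15°C.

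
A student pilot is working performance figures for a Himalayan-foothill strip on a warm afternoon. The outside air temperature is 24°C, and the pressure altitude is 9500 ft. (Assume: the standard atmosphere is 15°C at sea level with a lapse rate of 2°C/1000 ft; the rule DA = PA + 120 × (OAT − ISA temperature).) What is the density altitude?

ISA temperature at 9500 ft = 15 − 2 × (9500/1000) = -4°C.
ISA deviation = 24 − (-4) = +28°C.
Density altitude = 9500 + 120 × (28) = 9500 + (+3360) = 12860 ft.

12860 ft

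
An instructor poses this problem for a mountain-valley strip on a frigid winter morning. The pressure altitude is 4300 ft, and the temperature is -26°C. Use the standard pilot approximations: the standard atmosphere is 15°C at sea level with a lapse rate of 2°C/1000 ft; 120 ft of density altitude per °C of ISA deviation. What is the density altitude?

ISA temperature at 4300 ft = 15 − 2 × (4300/1000) = 6.4°C.
ISA deviation = -26 − 6.4 = -32.4°C.
Density altitude = 4300 + 120 × (-32.4) = 4300 + (-3888) = 412 ft.

412 ft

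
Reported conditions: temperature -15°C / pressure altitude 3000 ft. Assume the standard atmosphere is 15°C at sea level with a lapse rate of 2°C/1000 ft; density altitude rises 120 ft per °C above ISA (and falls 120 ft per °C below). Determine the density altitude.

ISA temperature at 3000 ft = 15 − 2 × (3000/1000) = 9°C.
ISA deviation = -15 − 9 = -24°C.
Density altitude = 3000 + 120 × (-24) = 3000 + (-2880) = 120 ft.

120 ft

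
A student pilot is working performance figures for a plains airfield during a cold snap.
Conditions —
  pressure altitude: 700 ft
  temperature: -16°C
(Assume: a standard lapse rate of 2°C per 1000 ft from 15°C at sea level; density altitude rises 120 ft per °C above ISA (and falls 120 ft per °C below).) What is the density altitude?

-2852 ft

ISA temperature at 700 ft = 15 − 2 × (700/1000) = 13.6°C.
ISA deviation = -16 − 13.6 = -29.6°C.
Density altitude = 700 + 120 × (-29.6) = 700 + (-3552) = -2852 ft.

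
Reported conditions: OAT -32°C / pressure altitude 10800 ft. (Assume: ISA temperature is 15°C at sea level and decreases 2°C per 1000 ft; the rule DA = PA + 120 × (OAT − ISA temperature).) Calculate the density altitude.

ISA temperature at 10800 ft = 15 − 2 × (10800/1000) = -6.6°C.
ISA deviation = -32 − (-6.6) = -25.4°C.
Density altitude = 10800 + 120 × (-25.4) = 10800 + (-3048) = 7752 ft.

7752 ft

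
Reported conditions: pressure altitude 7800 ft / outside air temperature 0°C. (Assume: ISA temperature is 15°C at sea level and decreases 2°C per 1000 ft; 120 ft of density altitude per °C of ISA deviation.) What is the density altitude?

7872 ft

ISA temperature at 7800 ft = 15 − 2 × (7800/1000) = -0.6°C.
ISA deviation = 0 − (-0.6) = +0.6°C.
Density altitude = 7800 + 120 × (0.6) = 7800 + (+72) = 7872 ft.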